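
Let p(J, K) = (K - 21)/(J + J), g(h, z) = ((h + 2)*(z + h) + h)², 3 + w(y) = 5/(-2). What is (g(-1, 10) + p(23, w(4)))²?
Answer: 34047225/8464 ≈ 4022.6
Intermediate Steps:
w(y) = -11/2 (w(y) = -3 + 5/(-2) = -3 + 5*(-½) = -3 - 5/2 = -11/2)
g(h, z) = (h + (2 + h)*(h + z))² (g(h, z) = ((2 + h)*(h + z) + h)² = (h + (2 + h)*(h + z))²)
p(J, K) = (-21 + K)/(2*J) (p(J, K) = (-21 + K)/((2*J)) = (-21 + K)*(1/(2*J)) = (-21 + K)/(2*J))
(g(-1, 10) + p(23, w(4)))² = (((-1)² + 2*10 + 3*(-1) - 1*10)² + (½)*(-21 - 11/2)/23)² = ((1 + 20 - 3 - 10)² + (½)*(1/23)*(-53/2))² = (8² - 53/92)² = (64 - 53/92)² = (5835/92)² = 34047225/8464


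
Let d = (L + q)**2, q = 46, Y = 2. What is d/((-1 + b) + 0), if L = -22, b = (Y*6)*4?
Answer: 576/47 ≈ 12.255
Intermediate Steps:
b = 48 (b = (2*6)*4 = 12*4 = 48)
d = 576 (d = (-22 + 46)**2 = 24**2 = 576)
d/((-1 + b) + 0) = 576/((-1 + 48) + 0) = 576/(47 + 0) = 576/47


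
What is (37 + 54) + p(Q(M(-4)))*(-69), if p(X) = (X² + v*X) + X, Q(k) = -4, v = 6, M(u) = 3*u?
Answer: 919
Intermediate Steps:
p(X) = X² + 7*X (p(X) = (X² + 6*X) + X = X² + 7*X)
(37 + 54) + p(Q(M(-4)))*(-69) = (37 + 54) - 4*(7 - 4)*(-69) = 91 - 4*3*(-69) = 91 - 12*(-69) = 91 + 828 = 919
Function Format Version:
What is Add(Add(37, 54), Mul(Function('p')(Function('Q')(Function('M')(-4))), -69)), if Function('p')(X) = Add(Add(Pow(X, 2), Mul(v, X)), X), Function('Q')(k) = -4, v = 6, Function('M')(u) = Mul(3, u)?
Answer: 919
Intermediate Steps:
Function('p')(X) = Add(Pow(X, 2), Mul(7, X)) (Function('p')(X) = Add(Add(Pow(X, 2), Mul(6, X)), X) = Add(Pow(X, 2), Mul(7, X)))
Add(Add(37, 54), Mul(Function('p')(Function('Q')(Function('M')(-4))), -69)) = Add(Add(37, 54), Mul(Mul(-4, Add(7, -4)), -69)) = Add(91, Mul(Mul(-4, 3), -69)) = Add(91, Mul(-12, -69)) = Add(91, 828) = 919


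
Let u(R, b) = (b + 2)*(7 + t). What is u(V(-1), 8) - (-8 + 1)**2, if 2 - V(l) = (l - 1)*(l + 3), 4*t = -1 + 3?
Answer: 26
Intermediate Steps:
t = 1/2 (t = (-1 + 3)/4 = (1/4)*2 = 1/2 ≈ 0.50000)
V(l) = 2 - (-1 + l)*(3 + l) (V(l) = 2 - (l - 1)*(l + 3) = 2 - (-1 + l)*(3 + l))
u(R, b) = 15 + 15*b/2 (u(R, b) = (b + 2)*(7 + 1/2) = (2 + b)*(15/2) = 15 + 15*b/2)
u(V(-1), 8) - (-8 + 1)**2 = (15 + (15/2)*8) - (-8 + 1)**2 = (15 + 60) - 1*(-7)**2 = 75 - 1*49 = 75 - 49 = 26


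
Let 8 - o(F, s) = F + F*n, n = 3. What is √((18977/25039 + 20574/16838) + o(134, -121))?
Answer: 2*I*√2433914226632743/4302109 ≈ 22.935*I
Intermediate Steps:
o(F, s) = 8 - 4*F (o(F, s) = 8 - (F + F*3) = 8 - (F + 3*F) = 8 - 4*F)
√((18977/25039 + 20574/16838) + o(134, -121)) = √((18977/25039 + 20574/16838) + (8 - 4*134)) = √((18977*(1/25039) + 20574*(1/16838)) + (8 - 536)) = √((2711/3577 + 10287/8419) - 528) = √(59620508/30114763 - 528) = √(-15840974356/30114763) = 2*I*√2433914226632743/4302109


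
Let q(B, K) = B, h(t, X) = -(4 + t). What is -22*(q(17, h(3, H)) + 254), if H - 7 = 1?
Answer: -5962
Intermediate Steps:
H = 8 (H = 7 + 1 = 8)
h(t, X) = -4 - t
-22*(q(17, h(3, H)) + 254) = -22*(17 + 254) = -22*271 = -5962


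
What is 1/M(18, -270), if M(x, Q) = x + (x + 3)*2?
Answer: 1/60 ≈ 0.016667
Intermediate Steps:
M(x, Q) = 6 + 3*x (M(x, Q) = x + (3 + x)*2 = x + (6 + 2*x) = 6 + 3*x)
1/M(18, -270) = 1/(6 + 3*18) = 1/(6 + 54) = 1/60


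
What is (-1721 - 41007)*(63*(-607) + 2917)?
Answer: 1509323872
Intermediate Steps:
(-1721 - 41007)*(63*(-607) + 2917) = -42728*(-38241 + 2917) = -42728*(-35324) = 1509323872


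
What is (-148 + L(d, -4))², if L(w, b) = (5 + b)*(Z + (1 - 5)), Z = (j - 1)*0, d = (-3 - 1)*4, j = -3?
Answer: 23104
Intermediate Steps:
d = -16 (d = -4*4 = -16)
Z = 0 (Z = (-3 - 1)*0 = -4*0 = 0)
L(w, b) = -20 - 4*b (L(w, b) = (5 + b)*(0 + (1 - 5)) = (5 + b)*(0 - 4) = (5 + b)*(-4) = -20 - 4*b)
(-148 + L(d, -4))² = (-148 + (-20 - 4*(-4)))² = (-148 + (-20 + 16))² = (-148 - 4)² = (-152)² = 23104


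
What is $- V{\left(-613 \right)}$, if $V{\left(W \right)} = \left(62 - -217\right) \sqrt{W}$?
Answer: $- 279 i \sqrt{613} \approx - 6907.7 i$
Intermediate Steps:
$V{\left(W \right)} = 279 \sqrt{W}$ ($V{\left(W \right)} = \left(62 + 217\right) \sqrt{W} = 279 \sqrt{W}$)
$- V{\left(-613 \right)} = - 279 \sqrt{-613} = - 279 i \sqrt{613}$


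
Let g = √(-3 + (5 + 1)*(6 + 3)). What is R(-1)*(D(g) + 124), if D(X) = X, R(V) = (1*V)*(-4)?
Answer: 496 + 4*√51 ≈ 524.57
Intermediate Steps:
R(V) = -4*V (R(V) = V*(-4) = -4*V)
g = √51 (g = √(-3 + 6*9) = √(-3 + 54) = √51 ≈ 7.1414)
R(-1)*(D(g) + 124) = (-4*(-1))*(√51 + 124) = 4*(124 + √51) = 496 + 4*√51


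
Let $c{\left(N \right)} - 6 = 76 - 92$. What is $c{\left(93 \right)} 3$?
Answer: $-30$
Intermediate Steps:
$c{\left(N \right)} = -10$ ($c{\left(N \right)} = 6 + \left(76 - 92\right) = 6 - 16 = -10$)
$c{\left(93 \right)} 3 = \left(-10\right) 3 = -30$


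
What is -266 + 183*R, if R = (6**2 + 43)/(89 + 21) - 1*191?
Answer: -3859633/110 ≈ -35088.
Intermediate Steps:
R = -20931/110 (R = (36 + 43)/110 - 191 = 79*(1/110) - 191 = 79/110 - 191 = -20931/110 ≈ -190.28)
-266 + 183*R = -266 + 183*(-20931/110) = -266 - 3830373/110 = -3859633/110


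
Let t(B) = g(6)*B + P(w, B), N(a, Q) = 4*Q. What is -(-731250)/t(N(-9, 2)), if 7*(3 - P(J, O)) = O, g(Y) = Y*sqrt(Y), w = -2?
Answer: -66543750/677207 + 1719900000*sqrt(6)/677207 ≈ 6122.7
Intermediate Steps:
g(Y) = Y**(3/2)
P(J, O) = 3 - O/7
t(B) = 3 - B/7 + 6*B*sqrt(6) (t(B) = 6**(3/2)*B + (3 - B/7) = (6*sqrt(6))*B + (3 - B/7) = 6*B*sqrt(6) + (3 - B/7) = 3 - B/7 + 6*B*sqrt(6))
-(-731250)/t(N(-9, 2)) = -(-731250)/(3 - 4*2/7 + 6*(4*2)*sqrt(6)) = -(-731250)/(3 - 1/7*8 + 6*8*sqrt(6)) = -(-731250)/(3 - 8/7 + 48*sqrt(6)) = -(-731250)/(13/7 + 48*sqrt(6)) = 731250/(13/7 + 48*sqrt(6))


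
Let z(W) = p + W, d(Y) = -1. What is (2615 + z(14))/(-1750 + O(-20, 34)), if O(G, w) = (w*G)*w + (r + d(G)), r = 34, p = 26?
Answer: -885/8279 ≈ -0.10690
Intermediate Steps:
O(G, w) = 33 + G*w² (O(G, w) = (w*G)*w + (34 - 1) = (G*w)*w + 33 = G*w² + 33 = 33 + G*w²)
z(W) = 26 + W
(2615 + z(14))/(-1750 + O(-20, 34)) = (2615 + (26 + 14))/(-1750 + (33 - 20*34²)) = (2615 + 40)/(-1750 + (33 - 20*1156)) = 2655/(-1750 + (33 - 23120)) = 2655/(-1750 - 23087) = 2655/(-24837) = 2655*(-1/24837) = -885/8279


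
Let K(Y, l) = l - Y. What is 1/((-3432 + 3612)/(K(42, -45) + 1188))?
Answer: 367/60 ≈ 6.1167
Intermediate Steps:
1/((-3432 + 3612)/(K(42, -45) + 1188)) = 1/((-3432 + 3612)/((-45 - 1*42) + 1188)) = 1/(180/((-45 - 42) + 1188)) = 1/(180/(-87 + 1188)) = 1/(180/1101) = 1/(180*(1/1101)) = 1/(60/367) = 367/60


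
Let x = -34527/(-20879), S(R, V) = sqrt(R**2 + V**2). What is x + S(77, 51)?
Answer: 34527/20879 + sqrt(8530) ≈ 94.012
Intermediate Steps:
x = 34527/20879 (x = -34527*(-1/20879) = 34527/20879 ≈ 1.6537)
x + S(77, 51) = 34527/20879 + sqrt(77**2 + 51**2) = 34527/20879 + sqrt(5929 + 2601) = 34527/20879 + sqrt(8530)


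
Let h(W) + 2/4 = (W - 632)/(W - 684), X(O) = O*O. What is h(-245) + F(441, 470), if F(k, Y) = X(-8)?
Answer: 119737/1858 ≈ 64.444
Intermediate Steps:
X(O) = O**2
F(k, Y) = 64 (F(k, Y) = (-8)**2 = 64)
h(W) = -1/2 + (-632 + W)/(-684 + W) (h(W) = -1/2 + (W - 632)/(W - 684) = -1/2 + (-632 + W)/(-684 + W))
h(-245) + F(441, 470) = (-580 - 245)/(2*(-684 - 245)) + 64 = (1/2)*(-825)/(-929) + 64 = (1/2)*(-1/929)*(-825) + 64 = 825/1858 + 64 = 119737/1858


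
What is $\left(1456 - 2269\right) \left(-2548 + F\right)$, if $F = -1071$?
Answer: $2942247$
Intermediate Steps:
$\left(1456 - 2269\right) \left(-2548 + F\right) = \left(1456 - 2269\right) \left(-2548 - 1071\right) = \left(-813\right) \left(-3619\right) = 2942247$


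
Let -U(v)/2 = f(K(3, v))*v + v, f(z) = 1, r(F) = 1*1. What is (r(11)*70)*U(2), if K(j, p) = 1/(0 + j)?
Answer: -560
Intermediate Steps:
r(F) = 1
K(j, p) = 1/j
U(v) = -4*v (U(v) = -2*(1*v + v) = -2*(v + v) = -4*v)
(r(11)*70)*U(2) = (1*70)*(-4*2) = 70*(-8) = -560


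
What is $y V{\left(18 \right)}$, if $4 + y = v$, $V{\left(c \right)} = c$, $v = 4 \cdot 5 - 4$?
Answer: $216$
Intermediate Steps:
$v = 16$ ($v = 20 - 4 = 16$)
$y = 12$ ($y = -4 + 16 = 12$)
$y V{\left(18 \right)} = 12 \cdot 18 = 216$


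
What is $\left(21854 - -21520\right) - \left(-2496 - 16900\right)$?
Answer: $62770$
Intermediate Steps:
$\left(21854 - -21520\right) - \left(-2496 - 16900\right) = \left(21854 + 21520\right) - -19396 = 43374 + 19396 = 62770$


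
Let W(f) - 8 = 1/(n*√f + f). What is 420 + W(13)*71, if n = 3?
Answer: 4023/4 - 213*√13/52 ≈ 990.98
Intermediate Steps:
W(f) = 8 + 1/(f + 3*√f) (W(f) = 8 + 1/(3*√f + f) = 8 + 1/(f + 3*√f))
420 + W(13)*71 = 420 + ((1 + 8*13 + 24*√13)/(13 + 3*√13))*71 = 420 + ((1 + 104 + 24*√13)/(13 + 3*√13))*71 = 420 + ((105 + 24*√13)/(13 + 3*√13))*71 = 420 + 71*(105 + 24*√13)/(13 + 3*√13)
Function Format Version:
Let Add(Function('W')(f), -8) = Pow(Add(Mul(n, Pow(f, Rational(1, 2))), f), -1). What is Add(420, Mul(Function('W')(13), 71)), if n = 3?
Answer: Add(Rational(4023, 4), Mul(Rational(-213, 52), Pow(13, Rational(1, 2)))) ≈ 990.98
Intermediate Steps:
Function('W')(f) = Add(8, Pow(Add(f, Mul(3, Pow(f, Rational(1, 2)))), -1)) (Function('W')(f) = Add(8, Pow(Add(Mul(3, Pow(f, Rational(1, 2))), f), -1)) = Add(8, Pow(Add(f, Mul(3, Pow(f, Rational(1, 2)))), -1)))
Add(420, Mul(Function('W')(13), 71)) = Add(420, Mul(Mul(Pow(Add(13, Mul(3, Pow(13, Rational(1, 2)))), -1), Add(1, Mul(8, 13), Mul(24, Pow(13, Rational(1, 2))))), 71)) = Add(420, Mul(Mul(Pow(Add(13, Mul(3, Pow(13, Rational(1, 2)))), -1), Add(1, 104, Mul(24, Pow(13, Rational(1, 2))))), 71)) = Add(420, Mul(Mul(Pow(Add(13, Mul(3, Pow(13, Rational(1, 2)))), -1), Add(105, Mul(24, Pow(13, Rational(1, 2))))), 71)) = Add(420, Mul(71, Pow(Add(13, Mul(3, Pow(13, Rational(1, 2)))), -1), Add(105, Mul(24, Pow(13, Rational(1, 2))))))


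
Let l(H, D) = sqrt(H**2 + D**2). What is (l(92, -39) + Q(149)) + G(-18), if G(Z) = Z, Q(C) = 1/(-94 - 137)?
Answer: -4159/231 + sqrt(9985) ≈ 81.921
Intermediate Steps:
l(H, D) = sqrt(D**2 + H**2)
Q(C) = -1/231 (Q(C) = 1/(-231) = -1/231)
(l(92, -39) + Q(149)) + G(-18) = (sqrt((-39)**2 + 92**2) - 1/231) - 18 = (sqrt(1521 + 8464) - 1/231) - 18 = (sqrt(9985) - 1/231) - 18 = (-1/231 + sqrt(9985)) - 18 = -4159/231 + sqrt(9985)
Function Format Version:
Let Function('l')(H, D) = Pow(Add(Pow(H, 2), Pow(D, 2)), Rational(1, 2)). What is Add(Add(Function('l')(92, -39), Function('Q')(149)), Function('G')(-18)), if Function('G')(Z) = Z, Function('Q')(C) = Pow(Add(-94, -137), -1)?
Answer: Add(Rational(-4159, 231), Pow(9985, Rational(1, 2))) ≈ 81.921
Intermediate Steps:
Function('l')(H, D) = Pow(Add(Pow(D, 2), Pow(H, 2)), Rational(1, 2))
Function('Q')(C) = Rational(-1, 231) (Function('Q')(C) = Pow(-231, -1) = Rational(-1, 231))
Add(Add(Function('l')(92, -39), Function('Q')(149)), Function('G')(-18)) = Add(Add(Pow(Add(Pow(-39, 2), Pow(92, 2)), Rational(1, 2)), Rational(-1, 231)), -18) = Add(Add(Pow(Add(1521, 8464), Rational(1, 2)), Rational(-1, 231)), -18) = Add(Add(Pow(9985, Rational(1, 2)), Rational(-1, 231)), -18) = Add(Add(Rational(-1, 231), Pow(9985, Rational(1, 2))), -18) = Add(Rational(-4159, 231), Pow(9985, Rational(1, 2)))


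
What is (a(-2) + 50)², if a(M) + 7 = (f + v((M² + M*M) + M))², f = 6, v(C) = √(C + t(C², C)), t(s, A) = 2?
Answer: 8721 + 4176*√2 ≈ 14627.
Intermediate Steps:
v(C) = √(2 + C) (v(C) = √(C + 2) = √(2 + C))
a(M) = -7 + (6 + √(2 + M + 2*M²))² (a(M) = -7 + (6 + √(2 + ((M² + M*M) + M)))² = -7 + (6 + √(2 + ((M² + M²) + M)))² = -7 + (6 + √(2 + (2*M² + M)))² = -7 + (6 + √(2 + (M + 2*M²)))² = -7 + (6 + √(2 + M + 2*M²))²)
(a(-2) + 50)² = ((-7 + (6 + √(2 - 2*(1 + 2*(-2))))²) + 50)² = ((-7 + (6 + √(2 - 2*(1 - 4)))²) + 50)² = ((-7 + (6 + √(2 - 2*(-3)))²) + 50)² = ((-7 + (6 + √(2 + 6))²) + 50)² = ((-7 + (6 + √8)²) + 50)² = ((-7 + (6 + 2*√2)²) + 50)² = (43 + (6 + 2*√2)²)²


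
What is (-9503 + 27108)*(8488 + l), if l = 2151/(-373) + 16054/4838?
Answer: 134790972315090/902287 ≈ 1.4939e+8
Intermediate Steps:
l = -2209198/902287 (l = 2151*(-1/373) + 16054*(1/4838) = -2151/373 + 8027/2419 = -2209198/902287 ≈ -2.4484)
(-9503 + 27108)*(8488 + l) = (-9503 + 27108)*(8488 - 2209198/902287) = 17605*(7656402858/902287) = 134790972315090/902287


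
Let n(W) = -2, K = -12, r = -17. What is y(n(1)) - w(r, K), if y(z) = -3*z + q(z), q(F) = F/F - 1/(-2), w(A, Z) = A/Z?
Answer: 73/12 ≈ 6.0833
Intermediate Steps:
q(F) = 3/2 (q(F) = 1 - 1*(-½) = 1 + ½ = 3/2)
y(z) = 3/2 - 3*z (y(z) = -3*z + 3/2 = 3/2 - 3*z)
y(n(1)) - w(r, K) = (3/2 - 3*(-2)) - (-17)/(-12) = (3/2 + 6) - (-17)*(-1)/12 = 15/2 - 1*17/12 = 15/2 - 17/12 = 73/12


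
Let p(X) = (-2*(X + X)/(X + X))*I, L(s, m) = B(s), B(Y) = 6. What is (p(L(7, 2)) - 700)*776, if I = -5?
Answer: -535440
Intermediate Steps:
L(s, m) = 6
p(X) = 10 (p(X) = -2*(X + X)/(X + X)*(-5) = -2*2*X/(2*X)*(-5) = -2*2*X*1/(2*X)*(-5) = -2*1*(-5) = -2*(-5) = 10)
(p(L(7, 2)) - 700)*776 = (10 - 700)*776 = -690*776 = -535440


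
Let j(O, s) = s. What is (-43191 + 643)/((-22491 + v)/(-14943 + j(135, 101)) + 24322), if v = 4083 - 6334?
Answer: -315748708/180505933 ≈ -1.7492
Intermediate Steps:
v = -2251
(-43191 + 643)/((-22491 + v)/(-14943 + j(135, 101)) + 24322) = (-43191 + 643)/((-22491 - 2251)/(-14943 + 101) + 24322) = -42548/(-24742/(-14842) + 24322) = -42548/(-24742*(-1/14842) + 24322) = -42548/(12371/7421 + 24322) = -42548/180505933/7421 = -42548*7421/180505933 = -315748708/180505933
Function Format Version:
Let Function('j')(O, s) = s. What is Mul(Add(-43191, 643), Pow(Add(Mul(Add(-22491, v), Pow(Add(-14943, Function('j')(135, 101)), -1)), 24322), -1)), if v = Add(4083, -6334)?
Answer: Rational(-315748708, 180505933) ≈ -1.7492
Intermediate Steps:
v = -2251
Mul(Add(-43191, 643), Pow(Add(Mul(Add(-22491, v), Pow(Add(-14943, Function('j')(135, 101)), -1)), 24322), -1)) = Mul(Add(-43191, 643), Pow(Add(Mul(Add(-22491, -2251), Pow(Add(-14943, 101), -1)), 24322), -1)) = Mul(-42548, Pow(Add(Mul(-24742, Pow(-14842, -1)), 24322), -1)) = Mul(-42548, Pow(Add(Mul(-24742, Rational(-1, 14842)), 24322), -1)) = Mul(-42548, Pow(Add(Rational(12371, 7421), 24322), -1)) = Mul(-42548, Pow(Rational(180505933, 7421), -1)) = Mul(-42548, Rational(7421, 180505933)) = Rational(-315748708, 180505933)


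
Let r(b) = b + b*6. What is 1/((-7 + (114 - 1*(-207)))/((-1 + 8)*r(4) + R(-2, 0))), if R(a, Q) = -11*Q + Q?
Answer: 98/157 ≈ 0.62420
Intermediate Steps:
r(b) = 7*b (r(b) = b + 6*b = 7*b)
R(a, Q) = -10*Q
1/((-7 + (114 - 1*(-207)))/((-1 + 8)*r(4) + R(-2, 0))) = 1/((-7 + (114 - 1*(-207)))/((-1 + 8)*(7*4) - 10*0)) = 1/((-7 + (114 + 207))/(7*28 + 0)) = 1/((-7 + 321)/(196 + 0)) = 1/(314/196) = 1/(314*(1/196)) = 1/(157/98) = 98/157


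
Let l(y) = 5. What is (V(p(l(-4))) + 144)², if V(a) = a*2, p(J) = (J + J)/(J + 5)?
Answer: 21316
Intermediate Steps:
p(J) = 2*J/(5 + J) (p(J) = (2*J)/(5 + J) = 2*J/(5 + J))
V(a) = 2*a
(V(p(l(-4))) + 144)² = (2*(2*5/(5 + 5)) + 144)² = (2*(2*5/10) + 144)² = (2*(2*5*(⅒)) + 144)² = (2*1 + 144)² = (2 + 144)² = 146² = 21316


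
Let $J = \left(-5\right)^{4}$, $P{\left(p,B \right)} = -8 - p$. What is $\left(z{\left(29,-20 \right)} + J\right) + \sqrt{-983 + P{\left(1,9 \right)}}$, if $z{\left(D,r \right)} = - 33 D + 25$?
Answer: $-307 + 4 i \sqrt{62} \approx -307.0 + 31.496 i$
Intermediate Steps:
$z{\left(D,r \right)} = 25 - 33 D$
$J = 625$
$\left(z{\left(29,-20 \right)} + J\right) + \sqrt{-983 + P{\left(1,9 \right)}} = \left(\left(25 - 957\right) + 625\right) + \sqrt{-983 - 9} = \left(-932 + 625\right) + \sqrt{-983 - 9} = -307 + \sqrt{-992} = -307 + 4 i \sqrt{62}$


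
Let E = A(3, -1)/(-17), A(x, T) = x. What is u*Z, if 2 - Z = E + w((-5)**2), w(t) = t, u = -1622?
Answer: 629336/17 ≈ 37020.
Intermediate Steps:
E = -3/17 (E = 3/(-17) = 3*(-1/17) = -3/17 ≈ -0.17647)
Z = -388/17 (Z = 2 - (-3/17 + (-5)**2) = 2 - (-3/17 + 25) = 2 - 1*422/17 = 2 - 422/17 = -388/17 ≈ -22.824)
u*Z = -1622*(-388/17) = 629336/17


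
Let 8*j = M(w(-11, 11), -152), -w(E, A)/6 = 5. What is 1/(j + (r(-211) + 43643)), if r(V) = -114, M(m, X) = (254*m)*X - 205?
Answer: 8/1506267 ≈ 5.3111e-6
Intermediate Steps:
w(E, A) = -30 (w(E, A) = -6*5 = -30)
M(m, X) = -205 + 254*X*m (M(m, X) = 254*X*m - 205 = -205 + 254*X*m)
j = 1158035/8 (j = (-205 + 254*(-152)*(-30))/8 = (-205 + 1158240)/8 = (1/8)*1158035 = 1158035/8 ≈ 1.4475e+5)
1/(j + (r(-211) + 43643)) = 1/(1158035/8 + (-114 + 43643)) = 1/(1158035/8 + 43529) = 1/(1506267/8) = 8/1506267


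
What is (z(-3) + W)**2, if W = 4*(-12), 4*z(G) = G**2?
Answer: 33489/16 ≈ 2093.1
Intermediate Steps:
z(G) = G**2/4
W = -48
(z(-3) + W)**2 = ((1/4)*(-3)**2 - 48)**2 = ((1/4)*9 - 48)**2 = (9/4 - 48)**2 = (-183/4)**2 = 33489/16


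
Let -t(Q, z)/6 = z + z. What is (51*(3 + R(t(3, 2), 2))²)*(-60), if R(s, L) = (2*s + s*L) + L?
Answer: -25339860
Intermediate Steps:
t(Q, z) = -12*z (t(Q, z) = -6*(z + z) = -12*z)
R(s, L) = L + 2*s + L*s (R(s, L) = (2*s + L*s) + L = L + 2*s + L*s)
(51*(3 + R(t(3, 2), 2))²)*(-60) = (51*(3 + (2 + 2*(-12*2) + 2*(-12*2)))²)*(-60) = (51*(3 + (2 + 2*(-24) + 2*(-24)))²)*(-60) = (51*(3 + (2 - 48 - 48))²)*(-60) = (51*(3 - 94)²)*(-60) = (51*(-91)²)*(-60) = (51*8281)*(-60) = 422331*(-60) = -25339860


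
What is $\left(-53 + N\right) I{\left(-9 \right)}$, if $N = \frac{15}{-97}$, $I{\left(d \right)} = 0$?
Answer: $0$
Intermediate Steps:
$N = - \frac{15}{97}$ ($N = 15 \left(- \frac{1}{97}\right) = - \frac{15}{97} \approx -0.15464$)
$\left(-53 + N\right) I{\left(-9 \right)} = \left(-53 - \frac{15}{97}\right) 0 = \left(- \frac{5156}{97}\right) 0 = 0$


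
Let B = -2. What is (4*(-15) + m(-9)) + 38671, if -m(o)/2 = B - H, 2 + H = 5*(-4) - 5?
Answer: 38561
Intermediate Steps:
H = -27 (H = -2 + (5*(-4) - 5) = -2 + (-20 - 5) = -2 - 25 = -27)
m(o) = -50 (m(o) = -2*(-2 - 1*(-27)) = -2*(-2 + 27) = -2*25 = -50)
(4*(-15) + m(-9)) + 38671 = (4*(-15) - 50) + 38671 = (-60 - 50) + 38671 = -110 + 38671 = 38561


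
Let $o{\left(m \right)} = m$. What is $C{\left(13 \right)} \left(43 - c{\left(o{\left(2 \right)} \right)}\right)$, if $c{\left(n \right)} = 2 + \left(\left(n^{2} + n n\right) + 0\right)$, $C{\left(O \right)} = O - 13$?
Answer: $0$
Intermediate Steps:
$C{\left(O \right)} = -13 + O$
$c{\left(n \right)} = 2 + 2 n^{2}$ ($c{\left(n \right)} = 2 + \left(\left(n^{2} + n^{2}\right) + 0\right) = 2 + \left(2 n^{2} + 0\right) = 2 + 2 n^{2}$)
$C{\left(13 \right)} \left(43 - c{\left(o{\left(2 \right)} \right)}\right) = \left(-13 + 13\right) \left(43 - \left(2 + 2 \cdot 2^{2}\right)\right) = 0 \left(43 - \left(2 + 2 \cdot 4\right)\right) = 0 \left(43 - \left(2 + 8\right)\right) = 0 \left(43 - 10\right) = 0 \cdot 33 = 0$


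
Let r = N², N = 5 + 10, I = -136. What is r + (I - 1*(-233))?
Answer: 322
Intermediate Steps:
N = 15
r = 225 (r = 15² = 225)
r + (I - 1*(-233)) = 225 + (-136 - 1*(-233)) = 225 + (-136 + 233) = 225 + 97 = 322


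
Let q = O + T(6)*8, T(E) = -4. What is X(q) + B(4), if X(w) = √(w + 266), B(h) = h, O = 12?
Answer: 4 + √246 ≈ 19.684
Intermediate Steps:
q = -20 (q = 12 - 4*8 = 12 - 32 = -20)
X(w) = √(266 + w)
X(q) + B(4) = √(266 - 20) + 4 = √246 + 4 = 4 + √246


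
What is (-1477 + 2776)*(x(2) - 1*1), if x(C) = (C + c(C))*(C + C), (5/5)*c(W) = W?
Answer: 19485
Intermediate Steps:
c(W) = W
x(C) = 4*C**2 (x(C) = (C + C)*(C + C) = (2*C)*(2*C) = 4*C**2)
(-1477 + 2776)*(x(2) - 1*1) = (-1477 + 2776)*(4*2**2 - 1*1) = 1299*(4*4 - 1) = 1299*(16 - 1) = 1299*15 = 19485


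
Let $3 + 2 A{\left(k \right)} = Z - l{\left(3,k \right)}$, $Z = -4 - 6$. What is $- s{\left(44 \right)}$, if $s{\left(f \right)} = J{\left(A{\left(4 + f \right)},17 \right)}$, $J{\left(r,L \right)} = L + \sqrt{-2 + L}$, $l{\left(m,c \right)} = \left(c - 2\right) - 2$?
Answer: $-17 - \sqrt{15} \approx -20.873$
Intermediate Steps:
$Z = -10$ ($Z = -4 - 6 = -10$)
$l{\left(m,c \right)} = -4 + c$ ($l{\left(m,c \right)} = \left(-2 + c\right) - 2 = -4 + c$)
$A{\left(k \right)} = - \frac{9}{2} - \frac{k}{2}$ ($A{\left(k \right)} = - \frac{3}{2} + \frac{-10 - \left(-4 + k\right)}{2} = - \frac{3}{2} + \frac{-6 - k}{2} = - \frac{3}{2} - \left(3 + \frac{k}{2}\right) = - \frac{9}{2} - \frac{k}{2}$)
$s{\left(f \right)} = 17 + \sqrt{15}$ ($s{\left(f \right)} = 17 + \sqrt{-2 + 17} = 17 + \sqrt{15}$)
$- s{\left(44 \right)} = - (17 + \sqrt{15}) = -17 - \sqrt{15}$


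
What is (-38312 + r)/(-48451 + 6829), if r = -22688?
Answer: 30500/20811 ≈ 1.4656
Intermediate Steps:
(-38312 + r)/(-48451 + 6829) = (-38312 - 22688)/(-48451 + 6829) = -61000/(-41622) = -61000*(-1/41622) = 30500/20811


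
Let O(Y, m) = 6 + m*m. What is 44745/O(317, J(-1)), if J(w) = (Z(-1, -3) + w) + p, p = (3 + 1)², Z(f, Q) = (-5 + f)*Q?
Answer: 2983/73 ≈ 40.863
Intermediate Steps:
Z(f, Q) = Q*(-5 + f)
p = 16 (p = 4² = 16)
J(w) = 34 + w (J(w) = (-3*(-5 - 1) + w) + 16 = (-3*(-6) + w) + 16 = (18 + w) + 16 = 34 + w)
O(Y, m) = 6 + m²
44745/O(317, J(-1)) = 44745/(6 + (34 - 1)²) = 44745/(6 + 33²) = 44745/(6 + 1089) = 44745/1095 = 44745*(1/1095) = 2983/73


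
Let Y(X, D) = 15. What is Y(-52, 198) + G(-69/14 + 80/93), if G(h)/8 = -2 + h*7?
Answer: -21281/93 ≈ -228.83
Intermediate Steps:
G(h) = -16 + 56*h (G(h) = 8*(-2 + h*7) = 8*(-2 + 7*h) = -16 + 56*h)
Y(-52, 198) + G(-69/14 + 80/93) = 15 + (-16 + 56*(-69/14 + 80/93)) = 15 + (-16 + 56*(-5297/1302)) = 15 + (-16 - 21188/93) = 15 - 22676/93 = -21281/93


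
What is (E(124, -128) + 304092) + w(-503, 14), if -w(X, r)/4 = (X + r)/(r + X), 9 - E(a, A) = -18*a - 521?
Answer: 306850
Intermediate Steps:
E(a, A) = 530 + 18*a (E(a, A) = 9 - (-18*a - 521) = 9 - (-521 - 18*a) = 9 + (521 + 18*a) = 530 + 18*a)
w(X, r) = -4 (w(X, r) = -4*(X + r)/(r + X) = -4*(X + r)/(X + r) = -4*1 = -4)
(E(124, -128) + 304092) + w(-503, 14) = ((530 + 18*124) + 304092) - 4 = ((530 + 2232) + 304092) - 4 = (2762 + 304092) - 4 = 306854 - 4 = 306850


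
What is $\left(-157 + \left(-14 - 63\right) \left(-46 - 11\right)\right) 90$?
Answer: $380880$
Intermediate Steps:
$\left(-157 + \left(-14 - 63\right) \left(-46 - 11\right)\right) 90 = \left(-157 - -4389\right) 90 = \left(-157 + 4389\right) 90 = 4232 \cdot 90 = 380880$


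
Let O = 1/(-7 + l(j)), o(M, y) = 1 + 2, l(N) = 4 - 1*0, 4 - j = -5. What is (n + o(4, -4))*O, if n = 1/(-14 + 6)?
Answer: -23/24 ≈ -0.95833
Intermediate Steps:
j = 9 (j = 4 - 1*(-5) = 4 + 5 = 9)
l(N) = 4 (l(N) = 4 + 0 = 4)
o(M, y) = 3
n = -1/8 (n = 1/(-8) = -1/8 ≈ -0.12500)
O = -1/3 (O = 1/(-7 + 4) = 1/(-3) = -1/3 ≈ -0.33333)
(n + o(4, -4))*O = (-1/8 + 3)*(-1/3) = (23/8)*(-1/3) = -23/24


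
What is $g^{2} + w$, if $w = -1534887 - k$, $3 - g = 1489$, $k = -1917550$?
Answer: $2590859$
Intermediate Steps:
$g = -1486$ ($g = 3 - 1489 = -1486$)
$w = 382663$ ($w = -1534887 - -1917550 = -1534887 + 1917550 = 382663$)
$g^{2} + w = \left(-1486\right)^{2} + 382663 = 2208196 + 382663 = 2590859$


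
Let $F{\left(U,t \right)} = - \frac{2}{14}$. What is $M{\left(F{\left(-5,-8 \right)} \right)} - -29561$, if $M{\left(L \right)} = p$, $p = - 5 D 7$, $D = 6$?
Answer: $29351$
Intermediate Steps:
$p = -210$ ($p = \left(-5\right) 6 \cdot 7 = \left(-30\right) 7 = -210$)
$F{\left(U,t \right)} = - \frac{1}{7}$ ($F{\left(U,t \right)} = \left(-2\right) \frac{1}{14} = - \frac{1}{7}$)
$M{\left(L \right)} = -210$
$M{\left(F{\left(-5,-8 \right)} \right)} - -29561 = -210 - -29561 = -210 + 29561 = 29351$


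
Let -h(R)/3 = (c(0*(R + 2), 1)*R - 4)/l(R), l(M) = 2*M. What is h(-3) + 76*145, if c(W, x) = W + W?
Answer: 11018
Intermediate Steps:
c(W, x) = 2*W
h(R) = 6/R (h(R) = -3*((2*(0*(R + 2)))*R - 4)/(2*R) = -3*((2*(0*(2 + R)))*R - 4)*1/(2*R) = -3*((2*0)*R - 4)*1/(2*R) = -3*(0*R - 4)*1/(2*R) = -3*(0 - 4)*1/(2*R) = -(-12)*1/(2*R) = -(-6)/R = 6/R)
h(-3) + 76*145 = 6/(-3) + 76*145 = 6*(-⅓) + 11020 = -2 + 11020 = 11018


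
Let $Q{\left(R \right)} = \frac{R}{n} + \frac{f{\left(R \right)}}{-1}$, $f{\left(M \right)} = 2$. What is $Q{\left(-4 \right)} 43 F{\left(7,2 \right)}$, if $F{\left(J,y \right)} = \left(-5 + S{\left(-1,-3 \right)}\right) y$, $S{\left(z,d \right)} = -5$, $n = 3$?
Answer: $\frac{8600}{3} \approx 2866.7$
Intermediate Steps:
$F{\left(J,y \right)} = - 10 y$ ($F{\left(J,y \right)} = \left(-5 - 5\right) y = - 10 y$)
$Q{\left(R \right)} = -2 + \frac{R}{3}$ ($Q{\left(R \right)} = \frac{R}{3} + \frac{2}{-1} = R \frac{1}{3} + 2 \left(-1\right) = \frac{R}{3} - 2 = -2 + \frac{R}{3}$)
$Q{\left(-4 \right)} 43 F{\left(7,2 \right)} = \left(-2 + \frac{1}{3} \left(-4\right)\right) 43 \left(\left(-10\right) 2\right) = \left(-2 - \frac{4}{3}\right) 43 \left(-20\right) = \left(- \frac{10}{3}\right) 43 \left(-20\right) = \left(- \frac{430}{3}\right) \left(-20\right) = \frac{8600}{3}$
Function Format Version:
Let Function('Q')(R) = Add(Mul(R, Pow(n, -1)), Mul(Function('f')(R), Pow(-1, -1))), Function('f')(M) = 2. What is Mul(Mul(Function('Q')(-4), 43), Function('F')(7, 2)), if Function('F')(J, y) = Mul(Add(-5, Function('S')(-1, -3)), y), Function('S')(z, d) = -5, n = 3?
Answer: Rational(8600, 3) ≈ 2866.7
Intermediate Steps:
Function('F')(J, y) = Mul(-10, y) (Function('F')(J, y) = Mul(Add(-5, -5), y) = Mul(-10, y))
Function('Q')(R) = Add(-2, Mul(Rational(1, 3), R)) (Function('Q')(R) = Add(Mul(R, Pow(3, -1)), Mul(2, Pow(-1, -1))) = Add(Mul(R, Rational(1, 3)), Mul(2, -1)) = Add(Mul(Rational(1, 3), R), -2) = Add(-2, Mul(Rational(1, 3), R)))
Mul(Mul(Function('Q')(-4), 43), Function('F')(7, 2)) = Mul(Mul(Add(-2, Mul(Rational(1, 3), -4)), 43), Mul(-10, 2)) = Mul(Mul(Add(-2, Rational(-4, 3)), 43), -20) = Mul(Mul(Rational(-10, 3), 43), -20) = Mul(Rational(-430, 3), -20) = Rational(8600, 3)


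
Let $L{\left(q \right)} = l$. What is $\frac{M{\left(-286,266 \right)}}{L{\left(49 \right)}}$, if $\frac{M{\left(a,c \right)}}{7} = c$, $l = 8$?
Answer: $\frac{931}{4} \approx 232.75$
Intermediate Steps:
$M{\left(a,c \right)} = 7 c$
$L{\left(q \right)} = 8$
$\frac{M{\left(-286,266 \right)}}{L{\left(49 \right)}} = \frac{7 \cdot 266}{8} = 1862 \cdot \frac{1}{8} = \frac{931}{4}$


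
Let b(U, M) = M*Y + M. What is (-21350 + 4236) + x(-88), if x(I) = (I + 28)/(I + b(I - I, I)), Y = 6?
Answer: -3012049/176 ≈ -17114.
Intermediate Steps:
b(U, M) = 7*M (b(U, M) = M*6 + M = 6*M + M = 7*M)
x(I) = (28 + I)/(8*I) (x(I) = (I + 28)/(I + 7*I) = (28 + I)/((8*I)) = (28 + I)*(1/(8*I)) = (28 + I)/(8*I))
(-21350 + 4236) + x(-88) = (-21350 + 4236) + (1/8)*(28 - 88)/(-88) = -17114 + (1/8)*(-1/88)*(-60) = -17114 + 15/176 = -3012049/176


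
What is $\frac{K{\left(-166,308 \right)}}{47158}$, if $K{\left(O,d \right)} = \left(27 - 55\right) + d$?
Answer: $\frac{140}{23579} \approx 0.0059375$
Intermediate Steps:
$K{\left(O,d \right)} = -28 + d$
$\frac{K{\left(-166,308 \right)}}{47158} = \frac{-28 + 308}{47158} = 280 \cdot \frac{1}{47158} = \frac{140}{23579}$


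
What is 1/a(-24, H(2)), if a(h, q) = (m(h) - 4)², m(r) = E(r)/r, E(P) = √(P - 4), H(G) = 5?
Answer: 144/(48 + I*√7)² ≈ 0.061933 - 0.0068483*I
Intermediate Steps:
E(P) = √(-4 + P)
m(r) = √(-4 + r)/r
a(h, q) = (-4 + √(-4 + h)/h)² (a(h, q) = (√(-4 + h)/h - 4)² = (-4 + √(-4 + h)/h)²)
1/a(-24, H(2)) = 1/((-√(-4 - 24) + 4*(-24))²/(-24)²) = 1/((-√(-28) - 96)²/576) = 1/((-2*I*√7 - 96)²/576) = 1/((-96 - 2*I*√7)²/576) = 576/(-96 - 2*I*√7)²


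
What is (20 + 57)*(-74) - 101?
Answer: -5799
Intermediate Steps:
(20 + 57)*(-74) - 101 = 77*(-74) - 101 = -5698 - 101 = -5799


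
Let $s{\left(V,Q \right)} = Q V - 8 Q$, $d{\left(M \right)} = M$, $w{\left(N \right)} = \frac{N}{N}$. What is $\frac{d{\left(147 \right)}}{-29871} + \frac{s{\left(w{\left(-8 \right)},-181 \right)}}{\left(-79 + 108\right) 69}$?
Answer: $\frac{1390830}{2213773} \approx 0.62826$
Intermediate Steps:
$w{\left(N \right)} = 1$
$s{\left(V,Q \right)} = - 8 Q + Q V$
$\frac{d{\left(147 \right)}}{-29871} + \frac{s{\left(w{\left(-8 \right)},-181 \right)}}{\left(-79 + 108\right) 69} = \frac{147}{-29871} + \frac{\left(-181\right) \left(-8 + 1\right)}{\left(-79 + 108\right) 69} = 147 \left(- \frac{1}{29871}\right) + \frac{\left(-181\right) \left(-7\right)}{29 \cdot 69} = - \frac{49}{9957} + \frac{1267}{2001} = \frac{1390830}{2213773}$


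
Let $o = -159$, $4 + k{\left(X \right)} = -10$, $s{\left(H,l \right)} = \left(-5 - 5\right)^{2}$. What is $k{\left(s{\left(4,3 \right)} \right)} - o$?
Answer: $145$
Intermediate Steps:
$s{\left(H,l \right)} = 100$ ($s{\left(H,l \right)} = \left(-10\right)^{2} = 100$)
$k{\left(X \right)} = -14$ ($k{\left(X \right)} = -4 - 10 = -14$)
$k{\left(s{\left(4,3 \right)} \right)} - o = -14 - -159 = -14 + 159 = 145$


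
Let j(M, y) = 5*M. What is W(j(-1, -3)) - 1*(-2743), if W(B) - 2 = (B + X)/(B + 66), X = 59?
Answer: 167499/61 ≈ 2745.9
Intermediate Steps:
W(B) = 2 + (59 + B)/(66 + B) (W(B) = 2 + (B + 59)/(B + 66) = 2 + (59 + B)/(66 + B))
W(j(-1, -3)) - 1*(-2743) = (191 + 3*(5*(-1)))/(66 + 5*(-1)) - 1*(-2743) = (191 + 3*(-5))/(66 - 5) + 2743 = (191 - 15)/61 + 2743 = (1/61)*176 + 2743 = 176/61 + 2743 = 167499/61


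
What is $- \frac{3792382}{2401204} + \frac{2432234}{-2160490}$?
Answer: $- \frac{3508423349229}{1296944307490} \approx -2.7051$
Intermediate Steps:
$- \frac{3792382}{2401204} + \frac{2432234}{-2160490} = \left(-3792382\right) \frac{1}{2401204} + 2432234 \left(- \frac{1}{2160490}\right) = - \frac{1896191}{1200602} - \frac{1216117}{1080245} = - \frac{3508423349229}{1296944307490}$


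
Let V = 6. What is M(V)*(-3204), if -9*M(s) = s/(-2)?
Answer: -1068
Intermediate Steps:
M(s) = s/18 (M(s) = -s/(9*(-2)) = -s*(-1)/(9*2) = -(-1)*s/18 = s/18)
M(V)*(-3204) = ((1/18)*6)*(-3204) = (⅓)*(-3204) = -1068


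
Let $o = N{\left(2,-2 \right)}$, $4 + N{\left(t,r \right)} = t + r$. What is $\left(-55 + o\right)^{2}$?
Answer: $3481$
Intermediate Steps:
$N{\left(t,r \right)} = -4 + r + t$ ($N{\left(t,r \right)} = -4 + \left(t + r\right) = -4 + \left(r + t\right) = -4 + r + t$)
$o = -4$ ($o = -4 - 2 + 2 = -4$)
$\left(-55 + o\right)^{2} = \left(-55 - 4\right)^{2} = \left(-59\right)^{2} = 3481$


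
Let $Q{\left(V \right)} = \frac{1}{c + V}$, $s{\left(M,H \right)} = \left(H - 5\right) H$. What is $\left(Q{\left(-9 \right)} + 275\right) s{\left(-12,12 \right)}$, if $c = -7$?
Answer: $\frac{92379}{4} \approx 23095.0$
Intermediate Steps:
$s{\left(M,H \right)} = H \left(-5 + H\right)$ ($s{\left(M,H \right)} = \left(-5 + H\right) H = H \left(-5 + H\right)$)
$Q{\left(V \right)} = \frac{1}{-7 + V}$
$\left(Q{\left(-9 \right)} + 275\right) s{\left(-12,12 \right)} = \left(\frac{1}{-7 - 9} + 275\right) 12 \left(-5 + 12\right) = \left(\frac{1}{-16} + 275\right) 12 \cdot 7 = \left(- \frac{1}{16} + 275\right) 84 = \frac{4399}{16} \cdot 84 = \frac{92379}{4}$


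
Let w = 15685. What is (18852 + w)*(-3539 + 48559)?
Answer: 1554855740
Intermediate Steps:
(18852 + w)*(-3539 + 48559) = (18852 + 15685)*(-3539 + 48559) = 34537*45020 = 1554855740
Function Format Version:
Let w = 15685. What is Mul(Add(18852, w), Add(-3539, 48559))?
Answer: 1554855740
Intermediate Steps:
Mul(Add(18852, w), Add(-3539, 48559)) = Mul(Add(18852, 15685), Add(-3539, 48559)) = Mul(34537, 45020) = 1554855740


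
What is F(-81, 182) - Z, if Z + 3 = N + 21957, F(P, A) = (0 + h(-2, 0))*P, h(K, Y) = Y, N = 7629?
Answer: -29583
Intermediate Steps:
F(P, A) = 0 (F(P, A) = (0 + 0)*P = 0*P = 0)
Z = 29583 (Z = -3 + (7629 + 21957) = -3 + 29586 = 29583)
F(-81, 182) - Z = 0 - 1*29583 = 0 - 29583 = -29583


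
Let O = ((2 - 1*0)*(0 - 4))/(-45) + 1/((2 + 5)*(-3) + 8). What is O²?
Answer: 3481/342225 ≈ 0.010172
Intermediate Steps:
O = 59/585 (O = ((2 + 0)*(-4))*(-1/45) + 1/(7*(-3) + 8) = (2*(-4))*(-1/45) + 1/(-21 + 8) = -8*(-1/45) + 1/(-13) = 8/45 + 1*(-1/13) = 8/45 - 1/13 = 59/585 ≈ 0.10085)
O² = (59/585)² = 3481/342225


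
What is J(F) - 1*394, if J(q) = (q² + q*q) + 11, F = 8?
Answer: -255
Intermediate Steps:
J(q) = 11 + 2*q² (J(q) = (q² + q²) + 11 = 2*q² + 11 = 11 + 2*q²)
J(F) - 1*394 = (11 + 2*8²) - 1*394 = (11 + 2*64) - 394 = (11 + 128) - 394 = 139 - 394 = -255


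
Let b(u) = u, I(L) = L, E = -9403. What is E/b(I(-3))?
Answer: 9403/3 ≈ 3134.3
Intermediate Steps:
E/b(I(-3)) = -9403/(-3) = -9403*(-1/3) = 9403/3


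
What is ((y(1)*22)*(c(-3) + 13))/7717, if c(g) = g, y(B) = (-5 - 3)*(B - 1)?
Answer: 0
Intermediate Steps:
y(B) = 8 - 8*B (y(B) = -8*(-1 + B) = 8 - 8*B)
((y(1)*22)*(c(-3) + 13))/7717 = (((8 - 8*1)*22)*(-3 + 13))/7717 = (((8 - 8)*22)*10)*(1/7717) = ((0*22)*10)*(1/7717) = (0*10)*(1/7717) = 0*(1/7717) = 0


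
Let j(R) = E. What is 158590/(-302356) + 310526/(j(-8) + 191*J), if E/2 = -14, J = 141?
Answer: 44811426243/4067141734 ≈ 11.018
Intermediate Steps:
E = -28 (E = 2*(-14) = -28)
j(R) = -28
158590/(-302356) + 310526/(j(-8) + 191*J) = 158590/(-302356) + 310526/(-28 + 191*141) = 158590*(-1/302356) + 310526/(-28 + 26931) = -79295/151178 + 310526/26903 = 44811426243/4067141734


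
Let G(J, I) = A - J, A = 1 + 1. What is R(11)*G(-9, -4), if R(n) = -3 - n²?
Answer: -1364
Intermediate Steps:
A = 2
G(J, I) = 2 - J
R(11)*G(-9, -4) = (-3 - 1*11²)*(2 - 1*(-9)) = (-3 - 1*121)*(2 + 9) = (-3 - 121)*11 = -124*11 = -1364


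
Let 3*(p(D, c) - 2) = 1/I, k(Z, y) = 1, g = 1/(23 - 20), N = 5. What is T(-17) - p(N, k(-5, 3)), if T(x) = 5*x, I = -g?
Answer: -86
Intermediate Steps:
g = ⅓ (g = 1/3 = ⅓ ≈ 0.33333)
I = -⅓ (I = -1*⅓ = -⅓ ≈ -0.33333)
p(D, c) = 1 (p(D, c) = 2 + 1/(3*(-⅓)) = 2 + (⅓)*(-3) = 2 - 1 = 1)
T(-17) - p(N, k(-5, 3)) = 5*(-17) - 1*1 = -85 - 1 = -86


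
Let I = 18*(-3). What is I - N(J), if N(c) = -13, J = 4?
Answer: -41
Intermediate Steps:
I = -54
I - N(J) = -54 - 1*(-13) = -54 + 13 = -41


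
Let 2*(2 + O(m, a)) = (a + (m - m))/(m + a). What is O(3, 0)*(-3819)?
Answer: 7638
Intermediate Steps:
O(m, a) = -2 + a/(2*(a + m)) (O(m, a) = -2 + ((a + (m - m))/(m + a))/2 = -2 + ((a + 0)/(a + m))/2 = -2 + (a/(a + m))/2 = -2 + a/(2*(a + m)))
O(3, 0)*(-3819) = ((-2*3 - 3/2*0)/(0 + 3))*(-3819) = ((-6 + 0)/3)*(-3819) = ((⅓)*(-6))*(-3819) = -2*(-3819) = 7638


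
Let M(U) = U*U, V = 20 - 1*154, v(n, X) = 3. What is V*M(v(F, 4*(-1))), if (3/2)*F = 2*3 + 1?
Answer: -1206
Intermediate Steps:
F = 14/3 (F = 2*(2*3 + 1)/3 = 2*(6 + 1)/3 = (2/3)*7 = 14/3 ≈ 4.6667)
V = -134 (V = 20 - 154 = -134)
M(U) = U**2
V*M(v(F, 4*(-1))) = -134*3**2 = -134*9 = -1206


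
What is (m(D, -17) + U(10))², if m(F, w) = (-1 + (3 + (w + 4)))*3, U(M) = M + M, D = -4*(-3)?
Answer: 169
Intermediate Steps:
D = 12
U(M) = 2*M
m(F, w) = 18 + 3*w (m(F, w) = (-1 + (3 + (4 + w)))*3 = (-1 + (7 + w))*3 = (6 + w)*3 = 18 + 3*w)
(m(D, -17) + U(10))² = ((18 + 3*(-17)) + 2*10)² = ((18 - 51) + 20)² = (-33 + 20)² = (-13)² = 169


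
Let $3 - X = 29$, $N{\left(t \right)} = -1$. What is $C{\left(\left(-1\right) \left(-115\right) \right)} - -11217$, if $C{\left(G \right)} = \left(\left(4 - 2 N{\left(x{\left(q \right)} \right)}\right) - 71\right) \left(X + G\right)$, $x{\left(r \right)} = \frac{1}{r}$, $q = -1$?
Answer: $5432$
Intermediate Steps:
$X = -26$ ($X = 3 - 29 = -26$)
$C{\left(G \right)} = 1690 - 65 G$ ($C{\left(G \right)} = \left(\left(4 - -2\right) - 71\right) \left(-26 + G\right) = \left(\left(4 + 2\right) - 71\right) \left(-26 + G\right) = \left(6 - 71\right) \left(-26 + G\right) = - 65 \left(-26 + G\right) = 1690 - 65 G$)
$C{\left(\left(-1\right) \left(-115\right) \right)} - -11217 = \left(1690 - 65 \left(\left(-1\right) \left(-115\right)\right)\right) - -11217 = \left(1690 - 7475\right) + 11217 = -5785 + 11217 = 5432$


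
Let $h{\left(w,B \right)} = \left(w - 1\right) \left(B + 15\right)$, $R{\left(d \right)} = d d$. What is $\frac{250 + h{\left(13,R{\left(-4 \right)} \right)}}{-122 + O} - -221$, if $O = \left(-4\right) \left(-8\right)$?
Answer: $\frac{9634}{45} \approx 214.09$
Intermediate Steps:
$R{\left(d \right)} = d^{2}$
$h{\left(w,B \right)} = \left(-1 + w\right) \left(15 + B\right)$
$O = 32$
$\frac{250 + h{\left(13,R{\left(-4 \right)} \right)}}{-122 + O} - -221 = \frac{250 + \left(-15 - \left(-4\right)^{2} + 15 \cdot 13 + \left(-4\right)^{2} \cdot 13\right)}{-122 + 32} - -221 = \frac{250 + \left(-15 - 16 + 195 + 16 \cdot 13\right)}{-90} + 221 = \left(250 + \left(-15 - 16 + 195 + 208\right)\right) \left(- \frac{1}{90}\right) + 221 = \left(250 + 372\right) \left(- \frac{1}{90}\right) + 221 = 622 \left(- \frac{1}{90}\right) + 221 = - \frac{311}{45} + 221 = \frac{9634}{45}$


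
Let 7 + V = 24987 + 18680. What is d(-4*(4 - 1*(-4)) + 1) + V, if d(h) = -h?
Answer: 43691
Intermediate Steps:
V = 43660 (V = -7 + (24987 + 18680) = -7 + 43667 = 43660)
d(-4*(4 - 1*(-4)) + 1) + V = -(-4*(4 - 1*(-4)) + 1) + 43660 = -(-4*(4 + 4) + 1) + 43660 = -(-4*8 + 1) + 43660 = -(-32 + 1) + 43660 = -1*(-31) + 43660 = 31 + 43660 = 43691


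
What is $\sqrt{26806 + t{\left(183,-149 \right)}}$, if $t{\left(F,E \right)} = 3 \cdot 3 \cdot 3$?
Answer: $\sqrt{26833} \approx 163.81$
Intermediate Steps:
$t{\left(F,E \right)} = 27$ ($t{\left(F,E \right)} = 9 \cdot 3 = 27$)
$\sqrt{26806 + t{\left(183,-149 \right)}} = \sqrt{26806 + 27} = \sqrt{26833}$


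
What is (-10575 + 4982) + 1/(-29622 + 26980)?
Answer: -14776707/2642 ≈ -5593.0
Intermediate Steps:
(-10575 + 4982) + 1/(-29622 + 26980) = -5593 + 1/(-2642) = -5593 - 1/2642 = -14776707/2642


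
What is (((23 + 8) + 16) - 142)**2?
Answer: 9025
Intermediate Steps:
(((23 + 8) + 16) - 142)**2 = ((31 + 16) - 142)**2 = (47 - 142)**2 = (-95)**2 = 9025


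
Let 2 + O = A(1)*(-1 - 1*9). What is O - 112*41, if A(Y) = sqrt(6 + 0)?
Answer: -4594 - 10*sqrt(6) ≈ -4618.5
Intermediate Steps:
A(Y) = sqrt(6)
O = -2 - 10*sqrt(6) (O = -2 + sqrt(6)*(-1 - 1*9) = -2 + sqrt(6)*(-1 - 9) = -2 + sqrt(6)*(-10) = -2 - 10*sqrt(6) ≈ -26.495)
O - 112*41 = (-2 - 10*sqrt(6)) - 112*41 = (-2 - 10*sqrt(6)) - 4592 = -4594 - 10*sqrt(6)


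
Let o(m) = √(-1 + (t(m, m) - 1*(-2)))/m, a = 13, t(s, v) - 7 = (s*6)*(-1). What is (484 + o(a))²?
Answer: (6292 + I*√70)²/169 ≈ 2.3426e+5 + 622.99*I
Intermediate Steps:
t(s, v) = 7 - 6*s (t(s, v) = 7 + (s*6)*(-1) = 7 + (6*s)*(-1) = 7 - 6*s)
o(m) = √(8 - 6*m)/m (o(m) = √(-1 + ((7 - 6*m) - 1*(-2)))/m = √(-1 + ((7 - 6*m) + 2))/m = √(-1 + (9 - 6*m))/m = √(8 - 6*m)/m)
(484 + o(a))² = (484 + √(8 - 6*13)/13)² = (484 + √(8 - 78)/13)² = (484 + √(-70)/13)² = (484 + (I*√70)/13)² = (484 + I*√70/13)²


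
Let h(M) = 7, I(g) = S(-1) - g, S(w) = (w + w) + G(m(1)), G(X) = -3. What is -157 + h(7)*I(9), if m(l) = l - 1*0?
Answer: -255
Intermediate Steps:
m(l) = l (m(l) = l + 0 = l)
S(w) = -3 + 2*w (S(w) = (w + w) - 3 = 2*w - 3 = -3 + 2*w)
I(g) = -5 - g (I(g) = (-3 + 2*(-1)) - g = (-3 - 2) - g = -5 - g)
-157 + h(7)*I(9) = -157 + 7*(-5 - 1*9) = -157 + 7*(-5 - 9) = -157 + 7*(-14) = -157 - 98 = -255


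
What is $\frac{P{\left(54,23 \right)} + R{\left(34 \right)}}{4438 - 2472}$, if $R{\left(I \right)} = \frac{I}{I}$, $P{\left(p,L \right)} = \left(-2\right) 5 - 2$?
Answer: $- \frac{11}{1966} \approx -0.0055951$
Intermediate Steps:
$P{\left(p,L \right)} = -12$ ($P{\left(p,L \right)} = -10 - 2 = -12$)
$R{\left(I \right)} = 1$
$\frac{P{\left(54,23 \right)} + R{\left(34 \right)}}{4438 - 2472} = \frac{-12 + 1}{4438 - 2472} = - \frac{11}{1966}$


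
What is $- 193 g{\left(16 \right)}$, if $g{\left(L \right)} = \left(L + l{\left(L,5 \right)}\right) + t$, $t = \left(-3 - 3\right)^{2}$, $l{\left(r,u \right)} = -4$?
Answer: $-9264$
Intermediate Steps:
$t = 36$ ($t = \left(-6\right)^{2} = 36$)
$g{\left(L \right)} = 32 + L$ ($g{\left(L \right)} = \left(L - 4\right) + 36 = \left(-4 + L\right) + 36 = 32 + L$)
$- 193 g{\left(16 \right)} = - 193 \left(32 + 16\right) = \left(-193\right) 48 = -9264$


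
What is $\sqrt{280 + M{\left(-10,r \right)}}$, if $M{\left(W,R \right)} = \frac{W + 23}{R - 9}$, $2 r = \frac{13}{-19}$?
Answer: $\frac{\sqrt{35111630}}{355} \approx 16.692$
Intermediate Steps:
$r = - \frac{13}{38}$ ($r = \frac{13 \frac{1}{-19}}{2} = \frac{13 \left(- \frac{1}{19}\right)}{2} = \frac{1}{2} \left(- \frac{13}{19}\right) = - \frac{13}{38} \approx -0.34211$)
$M{\left(W,R \right)} = \frac{23 + W}{-9 + R}$
$\sqrt{280 + M{\left(-10,r \right)}} = \sqrt{280 + \frac{23 - 10}{-9 - \frac{13}{38}}} = \sqrt{280 + \frac{1}{- \frac{355}{38}} \cdot 13} = \sqrt{280 - \frac{494}{355}} = \sqrt{\frac{98906}{355}} = \frac{\sqrt{35111630}}{355}$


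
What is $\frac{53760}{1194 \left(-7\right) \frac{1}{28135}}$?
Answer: $- \frac{36012800}{199} \approx -1.8097 \cdot 10^{5}$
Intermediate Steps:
$\frac{53760}{1194 \left(-7\right) \frac{1}{28135}} = \frac{53760}{\left(-8358\right) \frac{1}{28135}} = \frac{53760}{- \frac{8358}{28135}} = 53760 \left(- \frac{28135}{8358}\right) = - \frac{36012800}{199}$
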